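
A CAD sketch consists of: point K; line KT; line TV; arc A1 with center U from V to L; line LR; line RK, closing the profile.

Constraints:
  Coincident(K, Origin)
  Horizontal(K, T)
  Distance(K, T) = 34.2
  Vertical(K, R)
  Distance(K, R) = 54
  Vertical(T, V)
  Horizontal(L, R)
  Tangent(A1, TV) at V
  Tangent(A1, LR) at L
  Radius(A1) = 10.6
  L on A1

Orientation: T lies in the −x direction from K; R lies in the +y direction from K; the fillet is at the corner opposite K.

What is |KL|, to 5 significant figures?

58.932

The virtual corner opposite K is at (-34.200, 54.000). The tangent condition forces UV to be normal to TV and A1 meets LR tangentially, so UL is at right angles to LR, with radius 10.6, so the center U sits 10.6 in from both sides at U = (-23.600, 43.400). That places the tangent points at V = (-34.200, 43.400) on TV and L = (-23.600, 54.000) on LR. Then |KL| = |L − K| = 58.932.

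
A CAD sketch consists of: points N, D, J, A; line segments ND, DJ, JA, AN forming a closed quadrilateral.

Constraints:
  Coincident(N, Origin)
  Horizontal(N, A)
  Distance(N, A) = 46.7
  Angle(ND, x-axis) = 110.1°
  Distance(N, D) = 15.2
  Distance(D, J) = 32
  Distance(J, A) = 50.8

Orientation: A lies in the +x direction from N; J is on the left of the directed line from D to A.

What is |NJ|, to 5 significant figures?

42.008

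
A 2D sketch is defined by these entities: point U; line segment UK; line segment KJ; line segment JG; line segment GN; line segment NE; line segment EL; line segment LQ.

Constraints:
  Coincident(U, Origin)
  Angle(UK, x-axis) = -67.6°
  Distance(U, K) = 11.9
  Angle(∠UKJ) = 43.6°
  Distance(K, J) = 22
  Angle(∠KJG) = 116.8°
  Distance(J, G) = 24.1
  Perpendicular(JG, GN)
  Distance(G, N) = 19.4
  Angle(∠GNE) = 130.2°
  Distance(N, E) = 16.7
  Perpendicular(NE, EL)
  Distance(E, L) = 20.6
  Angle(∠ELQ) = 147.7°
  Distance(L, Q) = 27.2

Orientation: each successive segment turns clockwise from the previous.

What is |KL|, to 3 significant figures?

9.51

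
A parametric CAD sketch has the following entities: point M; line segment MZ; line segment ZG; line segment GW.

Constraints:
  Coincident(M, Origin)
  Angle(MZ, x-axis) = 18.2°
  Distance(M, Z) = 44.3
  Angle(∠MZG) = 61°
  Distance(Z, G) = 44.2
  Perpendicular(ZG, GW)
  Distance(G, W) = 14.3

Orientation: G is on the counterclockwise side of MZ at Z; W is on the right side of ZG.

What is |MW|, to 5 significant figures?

57.708

M is at the origin; MZ runs at 18.2° with length 44.3, so Z = 44.3·(cos 18.2°, sin 18.2°) = (42.084, 13.836). ∠MZG = 61.0°, so ZG runs at 18.2° + (180° − 61.0°) = 137.20° from the x-axis; with |ZG| = 44.2, G = Z + 44.2·(cos 137.20°, sin 137.20°) = (9.6529, 43.868). ZG is perpendicular to GW; with |GW| = 14.3 on the right of ZG, W = G + 14.3·(0.67944, 0.73373) = (19.369, 54.360). Then |MW| = |W − M| = 57.708.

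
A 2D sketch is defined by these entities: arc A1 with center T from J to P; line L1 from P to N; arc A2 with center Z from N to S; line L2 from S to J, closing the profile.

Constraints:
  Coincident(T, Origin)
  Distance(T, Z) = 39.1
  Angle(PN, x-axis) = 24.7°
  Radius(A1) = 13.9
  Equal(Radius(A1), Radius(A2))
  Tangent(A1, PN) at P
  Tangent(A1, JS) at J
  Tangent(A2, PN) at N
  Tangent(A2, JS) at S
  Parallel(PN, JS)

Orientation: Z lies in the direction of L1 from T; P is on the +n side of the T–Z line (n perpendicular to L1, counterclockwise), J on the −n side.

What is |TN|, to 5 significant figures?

41.497

The slot axis is L1's direction at 24.7°, so u = (cos 24.7°, sin 24.7°) = (0.90851, 0.41787) and n = (−sin 24.7°, cos 24.7°) = (-0.41787, 0.90851). T is at the origin and Z lies 39.1 along u from T, so Z = 39.1·u = (35.523, 16.339). Tangency of A1 to both parallel lines with radius 13.9 puts P and J at T ± 13.9·n: P = (-5.8084, 12.628), J = (5.8084, -12.628). Equal radii place N and S the same way about Z: N = Z + 13.9·n = (29.714, 28.967), S = Z − 13.9·n = (41.331, 3.7103). Then |TN| = |N − T| = 41.497.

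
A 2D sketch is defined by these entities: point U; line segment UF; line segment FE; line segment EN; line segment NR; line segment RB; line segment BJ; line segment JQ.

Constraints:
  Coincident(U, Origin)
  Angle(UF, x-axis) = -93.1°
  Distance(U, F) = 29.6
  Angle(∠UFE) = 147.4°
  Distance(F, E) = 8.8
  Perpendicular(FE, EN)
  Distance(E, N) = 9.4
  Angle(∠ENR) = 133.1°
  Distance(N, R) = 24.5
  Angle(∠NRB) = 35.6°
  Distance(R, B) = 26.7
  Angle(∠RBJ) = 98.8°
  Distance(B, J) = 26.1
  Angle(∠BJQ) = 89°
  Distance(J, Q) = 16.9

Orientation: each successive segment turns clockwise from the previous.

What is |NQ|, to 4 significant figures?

15.06

∠RBJ = 98.8° gives BJ at -128.2° from the x-axis; with |BJ| = 26.1, J = (-15.46, -46.96). ∠BJQ = 89.0° gives JQ at 140.8° from the x-axis; with |JQ| = 16.9, Q = (-28.55, -36.28). Then |NQ| = |Q − N| = 15.06.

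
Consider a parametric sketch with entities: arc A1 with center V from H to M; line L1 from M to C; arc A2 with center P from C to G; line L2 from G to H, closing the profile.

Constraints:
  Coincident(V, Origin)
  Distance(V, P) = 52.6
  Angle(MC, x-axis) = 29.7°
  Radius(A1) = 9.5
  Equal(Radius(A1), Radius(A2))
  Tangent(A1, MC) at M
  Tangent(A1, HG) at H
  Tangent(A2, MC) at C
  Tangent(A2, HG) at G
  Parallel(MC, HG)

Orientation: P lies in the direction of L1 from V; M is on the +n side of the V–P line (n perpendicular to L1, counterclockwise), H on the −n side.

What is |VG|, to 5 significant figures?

53.451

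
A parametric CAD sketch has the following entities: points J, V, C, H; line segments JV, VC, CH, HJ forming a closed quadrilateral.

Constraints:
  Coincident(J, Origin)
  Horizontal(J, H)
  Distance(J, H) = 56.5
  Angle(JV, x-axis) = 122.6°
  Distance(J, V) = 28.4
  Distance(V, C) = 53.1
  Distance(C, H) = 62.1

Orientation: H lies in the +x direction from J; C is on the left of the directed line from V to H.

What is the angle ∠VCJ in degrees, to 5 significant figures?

27.393°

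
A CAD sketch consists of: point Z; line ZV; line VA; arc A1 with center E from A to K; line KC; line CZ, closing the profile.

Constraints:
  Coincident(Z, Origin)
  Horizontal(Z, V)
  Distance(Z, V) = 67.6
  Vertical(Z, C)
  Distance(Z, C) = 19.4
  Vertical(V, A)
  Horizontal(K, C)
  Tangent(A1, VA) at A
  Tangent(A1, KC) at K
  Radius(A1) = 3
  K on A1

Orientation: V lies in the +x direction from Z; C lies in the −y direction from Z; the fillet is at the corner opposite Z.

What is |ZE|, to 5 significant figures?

66.649

Z is at the origin; ZV is horizontal with |ZV| = 67.6 and V on the +x side, so V = (67.600, 0.0000). Z and C share the same x with |ZC| = 19.4 and C on the −y side, so C = (0.0000, -19.400). The virtual corner opposite Z is at (67.600, -19.400). The tangent condition forces EA to be normal to VA and tangency of A1 to KC means the radius EK is perpendicular to KC, with radius 3.0, so the center E sits 3.0 in from both sides at E = (64.600, -16.400). Then |ZE| = |E − Z| = 66.649.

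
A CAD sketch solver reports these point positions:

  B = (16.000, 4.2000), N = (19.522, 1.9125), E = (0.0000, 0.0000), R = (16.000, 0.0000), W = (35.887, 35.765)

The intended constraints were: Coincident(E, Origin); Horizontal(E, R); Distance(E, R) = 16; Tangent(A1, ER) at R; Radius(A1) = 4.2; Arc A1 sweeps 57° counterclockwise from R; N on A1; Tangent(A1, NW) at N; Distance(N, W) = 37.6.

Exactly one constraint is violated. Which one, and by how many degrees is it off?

Tangent(A1, NW) at N — off by 7.20°.

E = (0.00, 0.00) ✓; E.y = 0.00, R.y = 0.00 ✓; |ER| = 16.00 ✓; ∠(BR, RE) = 90.00° ✓; |BR| = 4.200 ✓; bearing(B→N) − bearing(B→R) = 57.00° ✓; |BN| = 4.200 ✓; ∠(BN, NW) = 82.80° ✗; |NW| = 37.60 ✓.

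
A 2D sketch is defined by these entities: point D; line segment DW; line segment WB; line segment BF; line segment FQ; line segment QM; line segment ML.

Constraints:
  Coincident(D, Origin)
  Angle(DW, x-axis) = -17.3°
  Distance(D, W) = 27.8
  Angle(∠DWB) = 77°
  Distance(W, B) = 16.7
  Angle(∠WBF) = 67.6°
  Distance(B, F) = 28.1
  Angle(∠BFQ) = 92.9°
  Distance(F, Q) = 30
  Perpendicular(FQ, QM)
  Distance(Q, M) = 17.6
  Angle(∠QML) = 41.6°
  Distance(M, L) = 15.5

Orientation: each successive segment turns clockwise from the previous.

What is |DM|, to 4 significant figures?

35.80

D is at the origin; DW runs at -17.3° with length 27.8, so W = (26.54, -8.267). ∠DWB = 77.0° gives WB at -120.3° from the x-axis; with |WB| = 16.7, B = (18.12, -22.69). ∠WBF = 67.6° gives BF at 127.3° from the x-axis; with |BF| = 28.1, F = (1.088, -0.3329). ∠BFQ = 92.9° gives FQ at 40.20° from the x-axis; with |FQ| = 30.0, Q = (24.00, 19.03). FQ ⟂ QM, so QM runs at -49.80°; with |QM| = 17.6, M = (35.36, 5.588). Then |DM| = |M − D| = 35.80.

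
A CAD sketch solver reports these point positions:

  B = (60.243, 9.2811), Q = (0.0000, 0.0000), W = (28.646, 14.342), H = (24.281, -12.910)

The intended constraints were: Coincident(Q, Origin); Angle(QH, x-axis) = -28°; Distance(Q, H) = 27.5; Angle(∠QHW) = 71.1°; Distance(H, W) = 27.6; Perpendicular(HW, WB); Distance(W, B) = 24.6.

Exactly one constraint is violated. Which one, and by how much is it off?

Distance(W, B) = 24.6 — off by 7.40.

Q = (0.00, 0.00) ✓; QH at -28.00° ✓; |QH| = 27.50 ✓; ∠QHW = 71.10° ✓; |HW| = 27.60 ✓; ∠(HW, WB) = 90.00° ✓; |WB| = 32.00 ✗.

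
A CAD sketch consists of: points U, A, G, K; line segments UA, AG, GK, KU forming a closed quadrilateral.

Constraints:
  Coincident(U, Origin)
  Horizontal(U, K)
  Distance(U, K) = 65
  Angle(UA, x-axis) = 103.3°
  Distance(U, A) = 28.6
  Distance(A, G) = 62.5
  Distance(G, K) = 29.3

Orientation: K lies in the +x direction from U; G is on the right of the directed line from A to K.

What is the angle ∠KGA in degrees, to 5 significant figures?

108.03°

U is at the origin; UK is horizontal with |UK| = 65.0 and K in +x, so K = (65.0, 0). UA runs at 103.3° with |UA| = 28.6, so A = (-6.5794, 27.833). G is determined by |AG| = 62.5 and |GK| = 29.3 together: it lies at the intersection of circle(A, 62.5) and circle(K, 29.3). With |AK| = 76.800, the foot of the radical line on AK is 58.242 from A and the perpendicular offset is √(62.5² − 58.242²) = 22.674. Taking the right-of-AK solution: G = (39.487, -14.407).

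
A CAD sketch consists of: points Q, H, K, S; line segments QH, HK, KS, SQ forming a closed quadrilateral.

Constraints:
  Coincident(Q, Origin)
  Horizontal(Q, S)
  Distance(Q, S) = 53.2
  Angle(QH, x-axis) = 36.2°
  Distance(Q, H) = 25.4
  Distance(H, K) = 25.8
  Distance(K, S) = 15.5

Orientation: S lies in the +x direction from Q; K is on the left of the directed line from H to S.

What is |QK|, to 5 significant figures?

48.305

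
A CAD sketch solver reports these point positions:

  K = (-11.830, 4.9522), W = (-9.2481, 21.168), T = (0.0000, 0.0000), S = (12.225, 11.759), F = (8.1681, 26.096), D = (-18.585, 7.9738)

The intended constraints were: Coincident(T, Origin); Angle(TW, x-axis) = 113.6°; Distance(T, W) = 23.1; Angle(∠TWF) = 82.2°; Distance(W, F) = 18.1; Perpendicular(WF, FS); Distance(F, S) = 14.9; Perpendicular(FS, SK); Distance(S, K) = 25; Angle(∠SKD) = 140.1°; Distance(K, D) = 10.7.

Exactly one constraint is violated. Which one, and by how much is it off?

Distance(K, D) = 10.7 — off by 3.30.

T = (0.00, 0.00) ✓; TW at 113.6° ✓; |TW| = 23.10 ✓; ∠TWF = 82.20° ✓; |WF| = 18.10 ✓; ∠(WF, FS) = 90.00° ✓; |FS| = 14.90 ✓; ∠(FS, SK) = 90.00° ✓; |SK| = 25.00 ✓; ∠SKD = 140.1° ✓; |KD| = 7.400 ✗.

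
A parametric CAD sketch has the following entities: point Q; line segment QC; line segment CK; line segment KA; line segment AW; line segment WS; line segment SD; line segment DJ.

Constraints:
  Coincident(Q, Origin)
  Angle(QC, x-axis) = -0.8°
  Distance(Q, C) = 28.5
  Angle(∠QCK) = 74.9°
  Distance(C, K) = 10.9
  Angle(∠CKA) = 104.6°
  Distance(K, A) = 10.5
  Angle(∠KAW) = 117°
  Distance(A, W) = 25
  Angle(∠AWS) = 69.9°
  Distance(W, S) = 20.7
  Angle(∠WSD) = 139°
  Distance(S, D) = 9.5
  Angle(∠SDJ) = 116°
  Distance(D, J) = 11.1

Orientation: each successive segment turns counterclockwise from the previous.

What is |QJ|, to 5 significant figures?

30.810

Q is at the origin; QC runs at -0.8° with length 28.5, so C = (28.497, -0.39792). ∠QCK = 74.9° gives CK at 104.30° from the x-axis; with |CK| = 10.9, K = (25.805, 10.164). ∠CKA = 104.6° gives KA at 179.70° from the x-axis; with |KA| = 10.5, A = (15.305, 10.219). ∠KAW = 117.0° gives AW at -117.30° from the x-axis; with |AW| = 25.0, W = (3.8388, -11.996). ∠AWS = 69.9° gives WS at -7.2000° from the x-axis; with |WS| = 20.7, S = (24.376, -14.591). ∠WSD = 139.0° gives SD at 33.800° from the x-axis; with |SD| = 9.5, D = (32.270, -9.3057). ∠SDJ = 116.0° gives DJ at 97.800° from the x-axis; with |DJ| = 11.1, J = (30.764, 1.6916). Then |QJ| = |J − Q| = 30.810.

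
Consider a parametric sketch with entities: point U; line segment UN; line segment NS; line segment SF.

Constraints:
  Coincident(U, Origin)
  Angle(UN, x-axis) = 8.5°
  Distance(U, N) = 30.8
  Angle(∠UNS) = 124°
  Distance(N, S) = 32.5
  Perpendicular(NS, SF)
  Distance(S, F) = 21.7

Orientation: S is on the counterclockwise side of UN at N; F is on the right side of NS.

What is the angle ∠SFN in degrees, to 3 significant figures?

56.3°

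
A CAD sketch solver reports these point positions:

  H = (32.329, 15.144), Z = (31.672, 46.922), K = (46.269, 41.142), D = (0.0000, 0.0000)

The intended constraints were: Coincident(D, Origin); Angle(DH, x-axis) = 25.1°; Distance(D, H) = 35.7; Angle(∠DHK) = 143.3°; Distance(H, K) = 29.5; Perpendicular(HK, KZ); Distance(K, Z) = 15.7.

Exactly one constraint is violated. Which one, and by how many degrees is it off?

Perpendicular(HK, KZ) — off by 6.60°.

D = (0.00, 0.00) ✓; DH at 25.10° ✓; |DH| = 35.70 ✓; ∠DHK = 143.3° ✓; |HK| = 29.50 ✓; ∠(HK, KZ) = 96.60° ✗; |KZ| = 15.70 ✓.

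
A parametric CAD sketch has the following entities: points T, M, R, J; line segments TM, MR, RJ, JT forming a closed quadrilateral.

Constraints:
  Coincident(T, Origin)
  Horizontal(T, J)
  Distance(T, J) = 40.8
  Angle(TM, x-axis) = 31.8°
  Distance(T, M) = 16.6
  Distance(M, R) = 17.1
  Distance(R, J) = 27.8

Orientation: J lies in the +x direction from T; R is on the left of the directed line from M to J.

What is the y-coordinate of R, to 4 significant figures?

22.43

T is at the origin; T and J share the same y with |TJ| = 40.8 and J in +x, so J = (40.8, 0). TM runs at 31.8° with |TM| = 16.6, so M = (14.11, 8.747). R is determined by |MR| = 17.1 and |RJ| = 27.8 together: it lies at the intersection of circle(M, 17.1) and circle(J, 27.8). With |MJ| = 28.09, the foot of the radical line on MJ is 5.492 from M and the perpendicular offset is √(17.1² − 5.492²) = 16.19. Taking the left-of-MJ solution: R = (24.37, 22.43).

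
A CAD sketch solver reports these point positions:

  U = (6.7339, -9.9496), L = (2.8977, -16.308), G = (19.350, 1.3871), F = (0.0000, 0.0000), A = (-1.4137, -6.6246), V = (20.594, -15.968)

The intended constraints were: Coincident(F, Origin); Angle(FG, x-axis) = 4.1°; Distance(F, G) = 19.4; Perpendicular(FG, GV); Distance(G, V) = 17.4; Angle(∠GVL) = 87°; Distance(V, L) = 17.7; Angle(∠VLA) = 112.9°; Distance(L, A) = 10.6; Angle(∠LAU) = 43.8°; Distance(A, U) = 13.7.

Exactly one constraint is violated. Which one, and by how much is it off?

Distance(A, U) = 13.7 — off by 4.90.

F = (0.00, 0.00) ✓; FG at 4.100° ✓; |FG| = 19.40 ✓; ∠(FG, GV) = 90.00° ✓; |GV| = 17.40 ✓; ∠GVL = 87.00° ✓; |VL| = 17.70 ✓; ∠VLA = 112.9° ✓; |LA| = 10.60 ✓; ∠LAU = 43.80° ✓; |AU| = 8.800 ✗.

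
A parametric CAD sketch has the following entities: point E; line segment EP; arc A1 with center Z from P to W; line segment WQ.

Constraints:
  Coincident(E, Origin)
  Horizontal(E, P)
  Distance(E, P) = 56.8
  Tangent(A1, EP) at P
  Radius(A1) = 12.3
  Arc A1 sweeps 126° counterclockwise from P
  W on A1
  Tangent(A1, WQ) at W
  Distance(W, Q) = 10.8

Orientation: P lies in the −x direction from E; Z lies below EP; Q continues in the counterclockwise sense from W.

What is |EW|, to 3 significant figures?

69.5

A1 meets EP tangentially, so ZP is at right angles to EP, so Z = P + (0, -12.3) = (-56.8, -12.3). On A1, P sits at bearing 90° from Z; a 126° counterclockwise sweep puts W at bearing 216°, so W = Z + 12.3·(cos 216°, sin 216°) = (-66.8, -19.5). Then |EW| = |W − E| = 69.5.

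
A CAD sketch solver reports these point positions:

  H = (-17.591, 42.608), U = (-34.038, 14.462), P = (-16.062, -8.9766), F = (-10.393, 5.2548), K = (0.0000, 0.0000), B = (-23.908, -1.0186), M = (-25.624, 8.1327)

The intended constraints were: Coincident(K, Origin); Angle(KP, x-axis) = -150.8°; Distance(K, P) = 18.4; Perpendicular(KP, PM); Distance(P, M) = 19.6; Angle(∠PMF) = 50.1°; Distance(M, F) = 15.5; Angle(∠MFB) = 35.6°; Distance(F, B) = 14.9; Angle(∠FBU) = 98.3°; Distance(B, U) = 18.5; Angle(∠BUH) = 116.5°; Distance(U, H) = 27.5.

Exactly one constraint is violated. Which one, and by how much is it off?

Distance(U, H) = 27.5 — off by 5.10.

K = (0.00, 0.00) ✓; KP at -150.8° ✓; |KP| = 18.40 ✓; ∠(KP, PM) = 90.00° ✓; |PM| = 19.60 ✓; ∠PMF = 50.10° ✓; |MF| = 15.50 ✓; ∠MFB = 35.60° ✓; |FB| = 14.90 ✓; ∠FBU = 98.30° ✓; |BU| = 18.50 ✓; ∠BUH = 116.5° ✓; |UH| = 32.60 ✗.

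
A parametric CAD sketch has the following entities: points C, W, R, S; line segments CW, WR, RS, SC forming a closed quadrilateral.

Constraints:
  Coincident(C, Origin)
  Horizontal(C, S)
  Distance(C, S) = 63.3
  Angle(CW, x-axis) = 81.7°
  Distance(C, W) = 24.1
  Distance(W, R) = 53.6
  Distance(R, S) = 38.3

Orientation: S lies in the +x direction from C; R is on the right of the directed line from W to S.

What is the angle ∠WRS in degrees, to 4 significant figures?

87.31°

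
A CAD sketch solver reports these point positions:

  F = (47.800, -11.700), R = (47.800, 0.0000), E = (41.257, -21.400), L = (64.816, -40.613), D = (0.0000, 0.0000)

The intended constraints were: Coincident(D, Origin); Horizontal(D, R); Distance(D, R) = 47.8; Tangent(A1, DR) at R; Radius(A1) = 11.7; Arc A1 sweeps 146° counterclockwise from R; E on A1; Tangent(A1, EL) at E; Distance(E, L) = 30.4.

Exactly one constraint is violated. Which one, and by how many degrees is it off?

Tangent(A1, EL) at E — off by 5.20°.

D = (0.00, 0.00) ✓; D.y = 0.00, R.y = 0.00 ✓; |DR| = 47.80 ✓; ∠(FR, RD) = 90.00° ✓; |FR| = 11.70 ✓; bearing(F→E) − bearing(F→R) = 146.0° ✓; |FE| = 11.70 ✓; ∠(FE, EL) = 95.20° ✗; |EL| = 30.40 ✓.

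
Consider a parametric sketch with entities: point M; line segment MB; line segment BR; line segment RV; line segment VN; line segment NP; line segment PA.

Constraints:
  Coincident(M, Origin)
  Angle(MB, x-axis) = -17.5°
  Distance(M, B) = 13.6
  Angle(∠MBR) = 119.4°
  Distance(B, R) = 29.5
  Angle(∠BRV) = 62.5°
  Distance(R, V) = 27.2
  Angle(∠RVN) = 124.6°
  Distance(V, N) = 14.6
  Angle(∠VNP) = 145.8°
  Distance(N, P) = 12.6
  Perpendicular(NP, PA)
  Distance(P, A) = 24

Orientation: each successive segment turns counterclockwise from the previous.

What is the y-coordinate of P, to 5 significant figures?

4.6650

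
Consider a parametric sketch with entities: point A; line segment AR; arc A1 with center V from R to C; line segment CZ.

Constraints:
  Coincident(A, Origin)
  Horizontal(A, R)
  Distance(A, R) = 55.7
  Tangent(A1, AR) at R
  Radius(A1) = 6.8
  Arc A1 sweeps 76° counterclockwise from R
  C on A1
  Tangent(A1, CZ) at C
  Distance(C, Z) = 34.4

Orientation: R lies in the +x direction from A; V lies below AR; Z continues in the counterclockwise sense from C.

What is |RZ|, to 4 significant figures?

41.32

On A1, R sits at bearing 90° from V; a 76° counterclockwise sweep puts C at bearing 166°, so C = V + 6.8·(cos 166°, sin 166°) = (49.10, -5.155). Since A1 is tangent to CZ there, VC ⟂ CZ, so CZ runs along (−sin 166°, cos 166°); with |CZ| = 34.4, Z = (40.78, -38.53). Then |RZ| = |Z − R| = 41.32.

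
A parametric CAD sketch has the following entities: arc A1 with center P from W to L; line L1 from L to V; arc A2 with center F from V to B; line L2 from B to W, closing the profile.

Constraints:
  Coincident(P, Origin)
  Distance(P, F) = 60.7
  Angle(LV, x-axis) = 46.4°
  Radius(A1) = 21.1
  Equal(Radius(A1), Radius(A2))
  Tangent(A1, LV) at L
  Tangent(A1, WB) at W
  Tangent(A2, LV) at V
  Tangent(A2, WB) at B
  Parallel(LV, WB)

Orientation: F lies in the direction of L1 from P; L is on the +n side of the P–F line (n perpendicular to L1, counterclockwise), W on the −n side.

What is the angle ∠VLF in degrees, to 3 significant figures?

19.2°

The slot axis is L1's direction at 46.4°, so u = (cos 46.4°, sin 46.4°) = (0.690, 0.724) and n = (−sin 46.4°, cos 46.4°) = (-0.724, 0.690). P is at the origin and F lies 60.7 along u from P, so F = 60.7·u = (41.9, 44.0). Tangency of A1 to both parallel lines with radius 21.1 puts L and W at P ± 21.1·n: L = (-15.3, 14.6), W = (15.3, -14.6). Equal radii place V and B the same way about F: V = F + 21.1·n = (26.6, 58.5), B = F − 21.1·n = (57.1, 29.4). Then cos ∠VLF = LV·LF / (|LV||LF|), giving 19.2°.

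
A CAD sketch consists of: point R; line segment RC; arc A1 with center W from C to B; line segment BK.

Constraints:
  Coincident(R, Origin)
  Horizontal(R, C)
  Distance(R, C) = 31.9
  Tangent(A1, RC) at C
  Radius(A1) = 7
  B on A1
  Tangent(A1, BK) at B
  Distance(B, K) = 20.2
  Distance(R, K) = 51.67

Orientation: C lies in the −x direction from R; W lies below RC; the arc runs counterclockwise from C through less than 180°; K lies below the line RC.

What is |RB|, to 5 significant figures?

38.539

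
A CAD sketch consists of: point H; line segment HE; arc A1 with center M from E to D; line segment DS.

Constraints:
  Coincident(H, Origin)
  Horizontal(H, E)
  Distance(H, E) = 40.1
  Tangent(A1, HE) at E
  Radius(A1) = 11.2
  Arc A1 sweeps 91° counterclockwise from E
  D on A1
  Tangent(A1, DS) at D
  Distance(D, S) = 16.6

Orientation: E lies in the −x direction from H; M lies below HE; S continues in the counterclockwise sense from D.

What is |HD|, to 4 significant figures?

52.55

H is at the origin; H and E share the same y with |HE| = 40.1 and E on the −x side, so E = (-40.10, 0.000). A1 meets HE tangentially, so ME is at right angles to HE, so M = E + (0, -11.2) = (-40.10, -11.20). On A1, E sits at bearing 90° from M; a 91° counterclockwise sweep puts D at bearing 181°, so D = M + 11.2·(cos 181°, sin 181°) = (-51.30, -11.40). Then |HD| = |D − H| = 52.55.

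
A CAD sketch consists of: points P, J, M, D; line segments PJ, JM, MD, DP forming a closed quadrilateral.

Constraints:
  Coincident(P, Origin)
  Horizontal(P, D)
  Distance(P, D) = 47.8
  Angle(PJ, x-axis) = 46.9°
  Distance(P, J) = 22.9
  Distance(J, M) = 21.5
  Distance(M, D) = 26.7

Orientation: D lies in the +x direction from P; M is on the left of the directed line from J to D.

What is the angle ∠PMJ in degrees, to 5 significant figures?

14.127°

Checks: |JM| = 21.50 ✓; |MD| = 26.70 ✓.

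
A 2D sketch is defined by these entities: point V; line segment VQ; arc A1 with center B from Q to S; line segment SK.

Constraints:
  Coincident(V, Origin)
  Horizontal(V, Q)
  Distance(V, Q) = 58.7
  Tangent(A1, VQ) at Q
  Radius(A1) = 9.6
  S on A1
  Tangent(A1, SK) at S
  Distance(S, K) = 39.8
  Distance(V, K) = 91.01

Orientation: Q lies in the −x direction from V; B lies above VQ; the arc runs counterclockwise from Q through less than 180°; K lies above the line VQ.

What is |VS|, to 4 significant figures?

54.19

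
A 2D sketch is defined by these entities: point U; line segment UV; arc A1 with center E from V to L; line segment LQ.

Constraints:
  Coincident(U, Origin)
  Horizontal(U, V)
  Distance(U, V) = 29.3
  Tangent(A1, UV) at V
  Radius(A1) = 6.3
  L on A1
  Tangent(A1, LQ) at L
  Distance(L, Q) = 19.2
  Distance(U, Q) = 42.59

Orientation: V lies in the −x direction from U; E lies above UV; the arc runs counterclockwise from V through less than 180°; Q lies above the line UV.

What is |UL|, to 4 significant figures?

25.72

U is at the origin; U and V share the same y with |UV| = 29.3 and V on the −x side, so V = (-29.30, 0.000). A1 meets UV tangentially, so EV is at right angles to UV, so E = V + (0, 6.3) = (-29.30, 6.300). Since EL ⟂ LQ (tangency), |EQ| = √(6.3² + 19.2²) = 20.21 regardless of where L sits on A1. So Q lies on both circle(U, 42.59) and circle(E, 20.21); the above-UV intersection is Q = (-33.72, 26.02). L is the foot of the tangent from Q: L = (-23.89, 9.526).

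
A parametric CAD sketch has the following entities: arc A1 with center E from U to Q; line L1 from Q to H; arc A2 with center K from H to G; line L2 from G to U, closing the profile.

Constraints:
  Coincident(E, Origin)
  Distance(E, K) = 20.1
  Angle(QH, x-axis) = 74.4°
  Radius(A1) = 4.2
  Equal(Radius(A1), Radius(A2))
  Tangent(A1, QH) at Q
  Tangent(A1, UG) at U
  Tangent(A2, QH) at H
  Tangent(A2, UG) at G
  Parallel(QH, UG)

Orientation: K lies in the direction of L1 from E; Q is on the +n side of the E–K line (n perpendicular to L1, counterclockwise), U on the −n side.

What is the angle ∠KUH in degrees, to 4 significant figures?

10.88°

Tangency of A1 to both parallel lines with radius 4.2 puts Q and U at E ± 4.2·n: Q = (-4.045, 1.129), U = (4.045, -1.129). Equal radii place H and G the same way about K: H = K + 4.2·n = (1.360, 20.49), G = K − 4.2·n = (9.451, 18.23). Then cos ∠KUH = UK·UH / (|UK||UH|), giving 10.88°.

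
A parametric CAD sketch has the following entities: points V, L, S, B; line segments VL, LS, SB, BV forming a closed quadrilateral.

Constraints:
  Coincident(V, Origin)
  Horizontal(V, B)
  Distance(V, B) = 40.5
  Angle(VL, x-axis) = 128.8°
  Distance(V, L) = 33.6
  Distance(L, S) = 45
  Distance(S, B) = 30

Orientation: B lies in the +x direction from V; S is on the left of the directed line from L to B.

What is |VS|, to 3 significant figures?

34.6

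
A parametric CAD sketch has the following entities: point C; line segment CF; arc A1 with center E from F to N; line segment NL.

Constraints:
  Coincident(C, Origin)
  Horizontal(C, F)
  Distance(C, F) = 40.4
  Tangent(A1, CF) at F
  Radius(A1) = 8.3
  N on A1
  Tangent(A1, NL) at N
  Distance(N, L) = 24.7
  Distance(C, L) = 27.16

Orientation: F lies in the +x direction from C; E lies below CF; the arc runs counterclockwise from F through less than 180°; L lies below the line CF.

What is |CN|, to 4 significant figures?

34.42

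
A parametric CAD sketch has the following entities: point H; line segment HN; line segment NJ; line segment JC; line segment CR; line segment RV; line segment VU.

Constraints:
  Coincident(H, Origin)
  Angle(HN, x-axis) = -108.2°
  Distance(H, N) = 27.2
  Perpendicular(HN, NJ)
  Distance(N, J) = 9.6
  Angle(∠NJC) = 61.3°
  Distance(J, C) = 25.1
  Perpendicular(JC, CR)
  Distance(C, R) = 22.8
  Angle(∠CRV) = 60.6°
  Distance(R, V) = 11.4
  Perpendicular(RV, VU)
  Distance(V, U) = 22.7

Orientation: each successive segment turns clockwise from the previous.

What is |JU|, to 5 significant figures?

26.437

∠CRV = 60.6° gives RV at -166.30° from the x-axis; with |RV| = 11.4, V = (5.2148, -25.038). The perpendicularity gives VU at right angles to RV, so VU runs at 103.70°; with |VU| = 22.7, U = (-0.16141, -2.9841). Then |JU| = |U − J| = 26.437.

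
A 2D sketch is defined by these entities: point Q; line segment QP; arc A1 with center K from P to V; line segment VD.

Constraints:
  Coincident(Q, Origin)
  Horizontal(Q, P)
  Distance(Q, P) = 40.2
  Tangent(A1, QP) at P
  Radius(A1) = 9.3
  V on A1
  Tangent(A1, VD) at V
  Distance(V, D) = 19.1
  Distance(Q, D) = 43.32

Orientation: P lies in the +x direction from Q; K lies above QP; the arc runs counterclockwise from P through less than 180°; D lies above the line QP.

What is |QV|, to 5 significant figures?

49.165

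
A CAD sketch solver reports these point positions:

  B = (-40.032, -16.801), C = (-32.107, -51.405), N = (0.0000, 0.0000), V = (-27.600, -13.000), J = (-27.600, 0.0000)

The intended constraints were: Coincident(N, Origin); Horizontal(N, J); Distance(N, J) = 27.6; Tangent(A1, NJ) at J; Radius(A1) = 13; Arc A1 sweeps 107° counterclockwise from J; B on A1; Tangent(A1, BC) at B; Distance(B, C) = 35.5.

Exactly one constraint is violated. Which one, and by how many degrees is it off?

Tangent(A1, BC) at B — off by 4.10°.

N = (0.00, 0.00) ✓; N.y = 0.00, J.y = 0.00 ✓; |NJ| = 27.60 ✓; ∠(VJ, JN) = 90.00° ✓; |VJ| = 13.00 ✓; bearing(V→B) − bearing(V→J) = 107.0° ✓; |VB| = 13.00 ✓; ∠(VB, BC) = 94.10° ✗; |BC| = 35.50 ✓.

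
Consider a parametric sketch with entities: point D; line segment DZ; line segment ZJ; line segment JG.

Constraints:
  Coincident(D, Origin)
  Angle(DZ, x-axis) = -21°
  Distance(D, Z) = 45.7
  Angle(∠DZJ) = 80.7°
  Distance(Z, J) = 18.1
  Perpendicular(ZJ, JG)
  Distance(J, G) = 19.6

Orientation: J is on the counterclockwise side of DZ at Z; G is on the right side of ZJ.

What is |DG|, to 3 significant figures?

65.6

D is at the origin; DZ runs at -21.0° with length 45.7, so Z = 45.7·(cos -21.0°, sin -21.0°) = (42.7, -16.4). ∠DZJ = 80.7°, so ZJ runs at -21.0° + (180° − 80.7°) = 78.3° from the x-axis; with |ZJ| = 18.1, J = Z + 18.1·(cos 78.3°, sin 78.3°) = (46.3, 1.35). ZJ ⟂ JG; with |JG| = 19.6 on the right of ZJ, G = J + 19.6·(0.979, -0.203) = (65.5, -2.63). Then |DG| = |G − D| = 65.6.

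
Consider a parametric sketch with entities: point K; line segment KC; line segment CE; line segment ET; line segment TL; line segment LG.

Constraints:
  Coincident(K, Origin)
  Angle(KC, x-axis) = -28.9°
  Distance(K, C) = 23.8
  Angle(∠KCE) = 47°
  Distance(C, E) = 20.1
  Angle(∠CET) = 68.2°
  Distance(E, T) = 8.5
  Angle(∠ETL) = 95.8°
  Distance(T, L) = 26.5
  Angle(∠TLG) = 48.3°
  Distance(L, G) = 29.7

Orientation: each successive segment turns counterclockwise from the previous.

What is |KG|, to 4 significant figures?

32.69

∠ETL = 95.8° gives TL at -59.90° from the x-axis; with |TL| = 26.5, L = (22.34, -19.92). ∠TLG = 48.3° gives LG at 71.80° from the x-axis; with |LG| = 29.7, G = (31.62, 8.296). Then |KG| = |G − K| = 32.69.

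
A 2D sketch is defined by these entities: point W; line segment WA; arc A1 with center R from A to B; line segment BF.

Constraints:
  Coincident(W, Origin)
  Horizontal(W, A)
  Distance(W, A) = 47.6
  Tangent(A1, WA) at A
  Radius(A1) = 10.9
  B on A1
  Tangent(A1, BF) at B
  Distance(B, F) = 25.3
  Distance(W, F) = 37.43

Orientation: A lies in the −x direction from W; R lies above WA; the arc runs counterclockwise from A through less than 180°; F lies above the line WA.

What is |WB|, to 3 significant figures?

38.5

Checks: |RB| = 10.90 ✓; ∠(RB, BF) = 90.00° ✓; |BF| = 25.30 ✓; |WF| = 37.43 ✓.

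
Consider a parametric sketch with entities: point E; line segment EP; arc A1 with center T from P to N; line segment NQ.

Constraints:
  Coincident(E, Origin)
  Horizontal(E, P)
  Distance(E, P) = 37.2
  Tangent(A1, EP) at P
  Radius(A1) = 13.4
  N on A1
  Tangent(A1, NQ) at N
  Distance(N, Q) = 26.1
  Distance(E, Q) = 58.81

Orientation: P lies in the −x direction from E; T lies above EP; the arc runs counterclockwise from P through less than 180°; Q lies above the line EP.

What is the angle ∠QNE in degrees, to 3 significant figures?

163°

E is at the origin; EP is horizontal with |EP| = 37.2 and P on the −x side, so P = (-37.2, 0.00). The tangent condition forces TP to be normal to EP, so T = P + (0, 13.4) = (-37.2, 13.4). Since TN ⟂ NQ (tangency), |TQ| = √(13.4² + 26.1²) = 29.3 regardless of where N sits on A1. So Q lies on both circle(E, 58.81) and circle(T, 29.3); the above-EP intersection is Q = (-40.6, 42.5). N is the foot of the tangent from Q: N = (-26.1, 20.9).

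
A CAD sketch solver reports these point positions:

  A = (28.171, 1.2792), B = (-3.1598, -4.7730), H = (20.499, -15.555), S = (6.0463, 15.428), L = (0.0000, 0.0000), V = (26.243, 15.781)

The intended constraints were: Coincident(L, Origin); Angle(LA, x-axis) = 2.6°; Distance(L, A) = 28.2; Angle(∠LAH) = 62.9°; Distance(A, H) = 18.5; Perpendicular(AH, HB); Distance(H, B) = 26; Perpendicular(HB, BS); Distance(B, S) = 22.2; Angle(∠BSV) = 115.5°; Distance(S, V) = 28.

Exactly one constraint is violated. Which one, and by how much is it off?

Distance(S, V) = 28 — off by 7.80.

L = (0.00, 0.00) ✓; LA at 2.600° ✓; |LA| = 28.20 ✓; ∠LAH = 62.90° ✓; |AH| = 18.50 ✓; ∠(AH, HB) = 90.00° ✓; |HB| = 26.00 ✓; ∠(HB, BS) = 90.00° ✓; |BS| = 22.20 ✓; ∠BSV = 115.5° ✓; |SV| = 20.20 ✗.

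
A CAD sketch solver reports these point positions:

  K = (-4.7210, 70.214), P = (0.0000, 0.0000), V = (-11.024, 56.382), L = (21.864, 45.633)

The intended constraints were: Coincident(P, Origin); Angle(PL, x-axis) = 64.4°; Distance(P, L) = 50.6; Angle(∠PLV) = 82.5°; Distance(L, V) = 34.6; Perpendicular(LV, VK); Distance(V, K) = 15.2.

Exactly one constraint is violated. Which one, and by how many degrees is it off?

Perpendicular(LV, VK) — off by 6.40°.

P = (0.00, 0.00) ✓; PL at 64.40° ✓; |PL| = 50.60 ✓; ∠PLV = 82.50° ✓; |LV| = 34.60 ✓; ∠(LV, VK) = 96.40° ✗; |VK| = 15.20 ✓.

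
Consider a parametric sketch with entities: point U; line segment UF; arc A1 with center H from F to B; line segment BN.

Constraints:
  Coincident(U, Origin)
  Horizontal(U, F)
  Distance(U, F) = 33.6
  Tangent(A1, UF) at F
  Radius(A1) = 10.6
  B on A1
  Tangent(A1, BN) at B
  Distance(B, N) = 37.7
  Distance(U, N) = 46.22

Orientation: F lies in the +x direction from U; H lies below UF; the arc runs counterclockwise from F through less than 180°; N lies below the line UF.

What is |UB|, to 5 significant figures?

24.645

U is at the origin; UF is horizontal with |UF| = 33.6 and F on the +x side, so F = (33.600, 0.0000). Tangency of A1 to UF means the radius HF is perpendicular to UF, so H = F + (0, -10.6) = (33.600, -10.600). Since HB ⟂ BN (tangency), |HN| = √(10.6² + 37.7²) = 39.162 regardless of where B sits on A1. So N lies on both circle(U, 46.22) and circle(H, 39.162); the below-UF intersection is N = (13.494, -44.206). B is the foot of the tangent from N: B = (23.370, -7.8231).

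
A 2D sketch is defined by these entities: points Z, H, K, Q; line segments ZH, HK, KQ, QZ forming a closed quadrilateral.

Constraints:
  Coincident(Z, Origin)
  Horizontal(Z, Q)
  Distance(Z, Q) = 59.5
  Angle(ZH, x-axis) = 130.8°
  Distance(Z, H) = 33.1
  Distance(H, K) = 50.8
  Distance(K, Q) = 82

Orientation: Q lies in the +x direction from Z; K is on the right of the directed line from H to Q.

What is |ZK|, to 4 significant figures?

31.55

Checks: |HK| = 50.80 ✓; |KQ| = 82.00 ✓.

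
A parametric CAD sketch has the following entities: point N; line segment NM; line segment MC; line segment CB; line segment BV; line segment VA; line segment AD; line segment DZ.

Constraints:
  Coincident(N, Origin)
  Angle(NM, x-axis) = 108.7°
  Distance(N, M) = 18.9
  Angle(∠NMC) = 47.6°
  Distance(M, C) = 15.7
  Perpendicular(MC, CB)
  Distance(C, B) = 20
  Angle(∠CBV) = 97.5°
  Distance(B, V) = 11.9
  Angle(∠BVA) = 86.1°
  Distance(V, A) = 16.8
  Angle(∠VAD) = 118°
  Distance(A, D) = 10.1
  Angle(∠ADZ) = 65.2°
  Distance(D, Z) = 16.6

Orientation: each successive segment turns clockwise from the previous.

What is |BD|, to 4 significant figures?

20.94

N is at the origin; NM runs at 108.7° with length 18.9, so M = (-6.060, 17.90). ∠NMC = 47.6° gives MC at -23.70° from the x-axis; with |MC| = 15.7, C = (8.316, 11.59). MC ⟂ CB, so CB runs at -113.7°; with |CB| = 20.0, B = (0.2774, -6.722). ∠CBV = 97.5° gives BV at 163.8° from the x-axis; with |BV| = 11.9, V = (-11.15, -3.402). ∠BVA = 86.1° gives VA at 69.90° from the x-axis; with |VA| = 16.8, A = (-5.377, 12.38). ∠VAD = 118.0° gives AD at 7.900° from the x-axis; with |AD| = 10.1, D = (4.627, 13.76). Then |BD| = |D − B| = 20.94.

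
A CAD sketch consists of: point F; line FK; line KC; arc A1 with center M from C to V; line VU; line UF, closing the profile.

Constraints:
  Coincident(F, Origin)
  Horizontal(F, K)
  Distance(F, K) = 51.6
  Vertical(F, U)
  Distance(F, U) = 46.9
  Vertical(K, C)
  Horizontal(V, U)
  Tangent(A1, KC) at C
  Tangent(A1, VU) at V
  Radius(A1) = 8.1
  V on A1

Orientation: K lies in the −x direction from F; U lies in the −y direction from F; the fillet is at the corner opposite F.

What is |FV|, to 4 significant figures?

63.97

The virtual corner opposite F is at (-51.60, -46.90). A1 meets KC tangentially, so MC is at right angles to KC and tangency of A1 to VU means the radius MV is perpendicular to VU, with radius 8.1, so the center M sits 8.1 in from both sides at M = (-43.50, -38.80). That places the tangent points at C = (-51.60, -38.80) on KC and V = (-43.50, -46.90) on VU. Then |FV| = |V − F| = 63.97.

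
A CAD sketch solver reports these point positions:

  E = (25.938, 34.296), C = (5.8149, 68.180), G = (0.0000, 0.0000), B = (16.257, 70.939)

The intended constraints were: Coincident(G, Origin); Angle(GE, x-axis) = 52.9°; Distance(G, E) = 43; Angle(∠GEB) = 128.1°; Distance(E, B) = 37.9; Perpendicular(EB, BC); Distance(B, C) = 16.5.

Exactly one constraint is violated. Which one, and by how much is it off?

Distance(B, C) = 16.5 — off by 5.70.

G = (0.00, 0.00) ✓; GE at 52.90° ✓; |GE| = 43.00 ✓; ∠GEB = 128.1° ✓; |EB| = 37.90 ✓; ∠(EB, BC) = 90.00° ✓; |BC| = 10.80 ✗.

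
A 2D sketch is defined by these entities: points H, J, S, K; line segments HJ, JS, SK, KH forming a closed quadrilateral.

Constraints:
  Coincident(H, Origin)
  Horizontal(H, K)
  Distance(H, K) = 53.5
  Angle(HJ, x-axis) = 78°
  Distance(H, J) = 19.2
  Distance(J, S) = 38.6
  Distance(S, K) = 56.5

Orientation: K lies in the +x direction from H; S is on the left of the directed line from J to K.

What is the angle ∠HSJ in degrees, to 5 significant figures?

8.0512°

Checks: |JS| = 38.60 ✓; |SK| = 56.50 ✓.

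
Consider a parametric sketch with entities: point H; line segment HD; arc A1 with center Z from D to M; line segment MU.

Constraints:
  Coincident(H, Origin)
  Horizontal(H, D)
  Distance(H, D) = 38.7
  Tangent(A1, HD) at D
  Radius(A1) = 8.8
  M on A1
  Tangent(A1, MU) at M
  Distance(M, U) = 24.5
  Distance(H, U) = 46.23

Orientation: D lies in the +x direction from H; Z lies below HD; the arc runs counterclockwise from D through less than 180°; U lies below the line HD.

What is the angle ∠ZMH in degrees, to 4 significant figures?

158.9°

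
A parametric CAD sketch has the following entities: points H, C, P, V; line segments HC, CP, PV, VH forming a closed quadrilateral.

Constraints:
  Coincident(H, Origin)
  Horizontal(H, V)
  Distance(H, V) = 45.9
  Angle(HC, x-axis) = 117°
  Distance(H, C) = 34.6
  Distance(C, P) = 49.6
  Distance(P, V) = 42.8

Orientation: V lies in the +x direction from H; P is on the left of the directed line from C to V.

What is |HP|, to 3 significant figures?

52.4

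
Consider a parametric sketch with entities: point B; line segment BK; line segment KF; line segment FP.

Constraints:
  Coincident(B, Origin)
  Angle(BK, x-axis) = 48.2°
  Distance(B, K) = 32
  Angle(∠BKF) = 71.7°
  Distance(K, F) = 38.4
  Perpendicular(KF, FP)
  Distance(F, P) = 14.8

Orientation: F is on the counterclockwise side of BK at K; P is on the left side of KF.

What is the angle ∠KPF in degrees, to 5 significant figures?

68.923°

B is at the origin; BK runs at 48.2° with length 32.0, so K = 32.0·(cos 48.2°, sin 48.2°) = (21.329, 23.855). ∠BKF = 71.7°, so KF runs at 48.2° + (180° − 71.7°) = 156.50° from the x-axis; with |KF| = 38.4, F = K + 38.4·(cos 156.50°, sin 156.50°) = (-13.886, 39.167). KF ⟂ FP; with |FP| = 14.8 on the left of KF, P = F + 14.8·(-0.39875, -0.91706) = (-19.788, 25.595). Then cos ∠KPF = PK·PF / (|PK||PF|), giving 68.923°.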